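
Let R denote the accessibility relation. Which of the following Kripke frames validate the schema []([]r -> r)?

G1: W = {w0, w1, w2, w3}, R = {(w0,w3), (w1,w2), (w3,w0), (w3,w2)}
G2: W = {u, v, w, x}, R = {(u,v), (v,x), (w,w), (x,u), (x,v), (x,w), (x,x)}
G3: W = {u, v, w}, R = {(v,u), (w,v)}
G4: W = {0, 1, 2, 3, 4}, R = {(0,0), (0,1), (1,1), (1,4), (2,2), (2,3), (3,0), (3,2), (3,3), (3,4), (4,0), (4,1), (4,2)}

The schema corresponds to shift-reflexivity: forall x forall y (Rxy -> Ryy).
G1: fails — Rw1w2 but not Rw2w2.
G2: fails — Ruv but not Rvv.
G3: fails — Rvu but not Ruu.
G4: fails — R34 but not R44.
Valid on no frame.

none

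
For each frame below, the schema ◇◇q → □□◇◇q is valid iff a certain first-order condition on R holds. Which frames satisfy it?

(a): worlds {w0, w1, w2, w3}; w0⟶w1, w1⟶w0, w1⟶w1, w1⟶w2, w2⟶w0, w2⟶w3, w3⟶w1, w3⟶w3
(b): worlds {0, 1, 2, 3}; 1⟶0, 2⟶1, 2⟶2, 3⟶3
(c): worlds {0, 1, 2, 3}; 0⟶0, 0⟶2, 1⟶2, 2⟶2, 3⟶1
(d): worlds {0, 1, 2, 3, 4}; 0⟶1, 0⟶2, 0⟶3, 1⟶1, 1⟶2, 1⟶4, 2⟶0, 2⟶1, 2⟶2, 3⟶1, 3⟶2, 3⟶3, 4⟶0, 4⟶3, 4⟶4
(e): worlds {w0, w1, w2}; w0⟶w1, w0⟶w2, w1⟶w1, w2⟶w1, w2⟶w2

Frame correspondent (Sahlqvist): ∀x ∀y ∀z ((xR²y ∧ xR²z) → ∃w (y = w ∧ zR²w)) — i.e. a generalized confluence (Geach) condition.
(a): fails — w0R²w0, w0R²w2 but no w with w0=w and w2R²w.
(b): fails — 2R²0, 2R²0 but no w with 0=w and 0R²w.
(c): fails — 0R²0, 0R²2 but no w with 0=w and 2R²w.
(d): ✓.
(e): fails — w0R²w2, w0R²w1 but no w with w2=w and w1R²w.

(d)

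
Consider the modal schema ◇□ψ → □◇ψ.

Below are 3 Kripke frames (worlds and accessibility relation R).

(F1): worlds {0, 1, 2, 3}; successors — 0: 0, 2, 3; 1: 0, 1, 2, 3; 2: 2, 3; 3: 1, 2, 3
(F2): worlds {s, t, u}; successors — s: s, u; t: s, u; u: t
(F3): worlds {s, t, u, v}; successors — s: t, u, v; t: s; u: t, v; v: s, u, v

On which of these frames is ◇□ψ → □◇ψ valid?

(F1)

Frame correspondent (Sahlqvist): ∀x ∀y ∀z (Rxy ∧ Rxz → ∃w (Ryw ∧ Rzw)) — i.e. convergence.
(F1): condition met.
(F2): fails — Rsu and Rss but u and s have no common successor.
(F3): fails — Rsu and Rst but u and t have no common successor.
Valid on: (F1).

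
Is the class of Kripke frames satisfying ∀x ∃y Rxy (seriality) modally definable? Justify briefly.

Yes, by □r → ◇r

The condition is seriality. A defining modal formula is □r → ◇r.
Suppose □r→◇r is valid. At any x set V(r)=W. Then □r at x, so ◇r at x, so x has a successor.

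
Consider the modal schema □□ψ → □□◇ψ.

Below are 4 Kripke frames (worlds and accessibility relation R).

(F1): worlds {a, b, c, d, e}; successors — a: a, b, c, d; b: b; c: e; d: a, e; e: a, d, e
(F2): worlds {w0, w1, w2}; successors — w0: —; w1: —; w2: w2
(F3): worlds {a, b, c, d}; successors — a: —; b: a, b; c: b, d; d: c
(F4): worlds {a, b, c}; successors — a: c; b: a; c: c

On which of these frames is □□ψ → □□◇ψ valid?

The schema corresponds to a generalized confluence (Geach) condition: ∀x ∀z (xR²z → ∃w (xR²w ∧ zRw)).
(F1): holds.
(F2): holds.
(F3): fails — bR²a but no w with bR²w and aRw.
(F4): holds.
Valid on: (F1), (F2), (F4).

(F1), (F2), (F4)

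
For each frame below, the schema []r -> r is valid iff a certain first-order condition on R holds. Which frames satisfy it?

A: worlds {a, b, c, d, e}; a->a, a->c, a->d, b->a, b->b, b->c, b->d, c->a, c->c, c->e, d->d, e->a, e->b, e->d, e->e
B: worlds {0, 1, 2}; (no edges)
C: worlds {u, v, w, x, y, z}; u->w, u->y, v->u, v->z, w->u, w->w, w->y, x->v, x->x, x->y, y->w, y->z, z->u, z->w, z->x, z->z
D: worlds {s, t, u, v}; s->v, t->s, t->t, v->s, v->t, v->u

A

The schema corresponds to reflexivity: forall x Rxx.
A: satisfies the condition.
B: fails — world 0 does not see itself.
C: fails — world u does not see itself.
D: fails — world s does not see itself.
Valid on: A.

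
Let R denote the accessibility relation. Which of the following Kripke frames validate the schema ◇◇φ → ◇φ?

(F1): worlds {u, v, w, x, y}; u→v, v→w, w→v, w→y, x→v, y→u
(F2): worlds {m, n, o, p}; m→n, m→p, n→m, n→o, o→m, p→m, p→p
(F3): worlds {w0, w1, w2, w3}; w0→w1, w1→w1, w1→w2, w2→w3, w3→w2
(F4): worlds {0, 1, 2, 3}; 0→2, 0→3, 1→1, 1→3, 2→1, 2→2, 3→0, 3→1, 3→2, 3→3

none

This is the axiom for transitivity; its first-order frame correspondent is ∀x ∀y ∀z (Rxy ∧ Ryz → Rxz).
(F1): fails — Ruv and Rvw but not Ruw.
(F2): fails — Rom and Rmn but not Ron.
(F3): fails — Rw1w2 and Rw2w3 but not Rw1w3.
(F4): fails — R02 and R21 but not R01.
Valid on no frame.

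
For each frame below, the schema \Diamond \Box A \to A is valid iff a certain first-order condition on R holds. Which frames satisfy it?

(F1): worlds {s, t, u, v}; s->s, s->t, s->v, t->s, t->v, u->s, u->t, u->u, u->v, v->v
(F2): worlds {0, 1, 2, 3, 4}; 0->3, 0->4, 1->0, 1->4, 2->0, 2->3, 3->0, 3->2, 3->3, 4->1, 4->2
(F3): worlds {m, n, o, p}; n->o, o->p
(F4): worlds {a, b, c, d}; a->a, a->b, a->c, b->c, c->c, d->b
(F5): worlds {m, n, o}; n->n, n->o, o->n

(F5)

This is the axiom for symmetry; its first-order frame correspondent is \forall x \forall y (Rxy \to Ryx).
(F1): fails — Ruv but not Rvu.
(F2): fails — R10 but not R01.
(F3): fails — Rno but not Ron.
(F4): fails — Rbc but not Rcb.
(F5): condition met.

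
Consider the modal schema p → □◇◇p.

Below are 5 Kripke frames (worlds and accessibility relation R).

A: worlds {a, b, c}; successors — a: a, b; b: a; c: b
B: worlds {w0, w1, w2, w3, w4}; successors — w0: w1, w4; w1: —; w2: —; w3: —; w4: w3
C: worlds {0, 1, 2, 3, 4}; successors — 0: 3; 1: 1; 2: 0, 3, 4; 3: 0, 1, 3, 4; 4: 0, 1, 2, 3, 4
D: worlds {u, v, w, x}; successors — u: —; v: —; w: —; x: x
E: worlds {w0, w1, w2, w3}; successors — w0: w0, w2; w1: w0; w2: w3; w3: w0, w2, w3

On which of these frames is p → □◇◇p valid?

D

Frame correspondent (Sahlqvist): ∀x ∀z (xRz → ∃w (x = w ∧ zR²w)) — i.e. a generalized confluence (Geach) condition.
A: fails — cRb but no w with c=w and bR²w.
B: fails — w0Rw1 but no w with w0=w and w1R²w.
C: fails — 2R0 but no w with 2=w and 0R²w.
D: condition met.
E: fails — w1Rw0 but no w with w1=w and w0R²w.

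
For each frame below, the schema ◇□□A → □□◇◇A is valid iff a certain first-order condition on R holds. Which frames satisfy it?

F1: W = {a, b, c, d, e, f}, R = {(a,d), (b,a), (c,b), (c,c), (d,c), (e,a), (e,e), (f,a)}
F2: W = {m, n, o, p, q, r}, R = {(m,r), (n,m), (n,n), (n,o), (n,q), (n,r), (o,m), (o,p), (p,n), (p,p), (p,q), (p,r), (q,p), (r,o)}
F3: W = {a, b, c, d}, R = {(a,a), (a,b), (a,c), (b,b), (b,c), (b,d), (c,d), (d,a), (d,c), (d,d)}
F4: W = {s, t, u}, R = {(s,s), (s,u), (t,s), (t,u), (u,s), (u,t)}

The schema corresponds to a generalized confluence (Geach) condition: ∀x ∀y ∀z ((xRy ∧ xR²z) → ∃w (yR²w ∧ zR²w)).
F1: fails — cRb, cR²a but no w with bR²w and aR²w.
F2: fails — nRm, nR²o but no w with mR²w and oR²w.
F3: satisfies the condition.
F4: satisfies the condition.

F3, F4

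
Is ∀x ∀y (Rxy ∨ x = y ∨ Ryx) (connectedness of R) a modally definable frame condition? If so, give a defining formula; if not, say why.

No

Modal frame validity is preserved under disjoint unions.
Take 2 disjoint single-world reflexive frames: each is trivially connected, but their disjoint union has 2 worlds with no edge between distinct components, so it is not connected.
So no modal formula (or set of formulas) defines exactly the connected frames.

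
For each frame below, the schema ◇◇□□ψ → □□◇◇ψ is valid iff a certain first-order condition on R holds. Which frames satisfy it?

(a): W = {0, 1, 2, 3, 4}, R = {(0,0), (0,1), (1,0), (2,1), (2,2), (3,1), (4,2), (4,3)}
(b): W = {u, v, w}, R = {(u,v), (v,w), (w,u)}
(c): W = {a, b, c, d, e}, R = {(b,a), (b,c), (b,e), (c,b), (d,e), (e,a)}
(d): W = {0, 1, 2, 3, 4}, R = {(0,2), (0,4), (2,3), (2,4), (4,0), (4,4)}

The schema corresponds to a generalized confluence (Geach) condition: ∀x ∀y ∀z ((xR²y ∧ xR²z) → ∃w (yR²w ∧ zR²w)).
(a): ✓.
(b): ✓.
(c): fails — bR²a, bR²a but no w with aR²w and aR²w.
(d): fails — 0R²0, 0R²3 but no w with 0R²w and 3R²w.
Valid on: (a), (b).

(a), (b)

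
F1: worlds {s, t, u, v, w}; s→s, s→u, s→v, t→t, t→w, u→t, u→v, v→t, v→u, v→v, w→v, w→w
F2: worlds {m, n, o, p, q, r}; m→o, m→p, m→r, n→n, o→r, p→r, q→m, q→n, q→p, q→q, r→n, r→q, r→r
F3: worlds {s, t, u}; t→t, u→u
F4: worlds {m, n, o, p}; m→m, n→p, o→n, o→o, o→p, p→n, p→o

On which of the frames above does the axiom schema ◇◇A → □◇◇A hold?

This is the axiom for a generalized confluence (Geach) condition; its first-order frame correspondent is ∀x ∀y ∀z ((xR²y ∧ xRz) → ∃w (y = w ∧ zR²w)).
F1: fails — sR²s, sRu but no w* with s=w* and uR²w*.
F2: fails — qR²m, qRm but no w with m=w and mR²w.
F3: ✓.
F4: fails — oR²p, oRn but no w with p=w and nR²w.

F3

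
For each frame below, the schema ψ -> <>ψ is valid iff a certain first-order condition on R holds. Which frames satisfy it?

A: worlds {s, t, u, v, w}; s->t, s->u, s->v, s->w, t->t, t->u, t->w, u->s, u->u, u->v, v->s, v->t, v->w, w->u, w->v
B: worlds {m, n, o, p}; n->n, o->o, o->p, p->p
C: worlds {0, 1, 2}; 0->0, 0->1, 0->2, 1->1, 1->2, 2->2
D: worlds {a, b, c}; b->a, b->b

The schema corresponds to reflexivity: forall x Rxx.
A: fails — world s does not see itself.
B: fails — world m does not see itself.
C: condition met.
D: fails — world a does not see itself.
Valid on: C.

C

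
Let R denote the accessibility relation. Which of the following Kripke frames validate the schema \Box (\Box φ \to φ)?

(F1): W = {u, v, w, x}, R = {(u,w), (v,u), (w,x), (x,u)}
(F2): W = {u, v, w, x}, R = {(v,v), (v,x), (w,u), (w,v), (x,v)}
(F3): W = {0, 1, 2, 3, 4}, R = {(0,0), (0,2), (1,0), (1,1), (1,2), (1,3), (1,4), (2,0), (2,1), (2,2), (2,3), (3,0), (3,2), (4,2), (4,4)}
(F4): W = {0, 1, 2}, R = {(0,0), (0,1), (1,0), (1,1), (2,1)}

(F4)

The schema corresponds to shift-reflexivity: \forall x \forall y (Rxy \to Ryy).
(F1): fails — Rvu but not Ruu.
(F2): fails — Rwu but not Ruu.
(F3): fails — R23 but not R33.
(F4): condition met.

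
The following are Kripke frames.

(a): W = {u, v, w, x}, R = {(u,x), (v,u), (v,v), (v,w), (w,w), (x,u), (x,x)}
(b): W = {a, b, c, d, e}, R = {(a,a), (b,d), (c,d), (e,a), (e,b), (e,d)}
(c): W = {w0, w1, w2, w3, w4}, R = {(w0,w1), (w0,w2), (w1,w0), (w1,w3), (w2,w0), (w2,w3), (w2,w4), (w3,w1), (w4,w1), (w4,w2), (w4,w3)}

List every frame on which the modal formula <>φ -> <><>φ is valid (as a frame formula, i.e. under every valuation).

(a)

The schema corresponds to a generalized confluence (Geach) condition: forall x forall y (xRy -> exists w (y = w & x R^2 w)).
(a): condition met.
(b): fails — bRd but no w with d=w and bR²w.
(c): fails — w0Rw1 but no w with w1=w and w0R²w.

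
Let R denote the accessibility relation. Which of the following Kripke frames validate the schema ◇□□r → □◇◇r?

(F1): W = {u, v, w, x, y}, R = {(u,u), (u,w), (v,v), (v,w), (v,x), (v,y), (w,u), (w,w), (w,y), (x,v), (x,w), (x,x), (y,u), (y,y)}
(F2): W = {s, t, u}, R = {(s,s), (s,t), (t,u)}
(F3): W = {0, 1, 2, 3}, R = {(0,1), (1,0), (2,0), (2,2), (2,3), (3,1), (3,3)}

(F1), (F3)

This is the axiom for a generalized confluence (Geach) condition; its first-order frame correspondent is ∀x ∀y ∀z ((xRy ∧ xRz) → ∃w (yR²w ∧ zR²w)).
(F1): condition met.
(F2): fails — sRs, sRt but no w with sR²w and tR²w.
(F3): condition met.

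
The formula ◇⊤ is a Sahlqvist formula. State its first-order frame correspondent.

This is a form of the D axiom.
It corresponds to seriality: ∀x ∃y Rxy.

Seriality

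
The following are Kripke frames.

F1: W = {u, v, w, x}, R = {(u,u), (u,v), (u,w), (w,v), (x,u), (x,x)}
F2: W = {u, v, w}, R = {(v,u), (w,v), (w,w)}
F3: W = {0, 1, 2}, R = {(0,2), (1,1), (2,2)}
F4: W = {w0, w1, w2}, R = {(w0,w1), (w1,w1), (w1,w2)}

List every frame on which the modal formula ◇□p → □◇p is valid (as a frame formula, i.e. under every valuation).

This is the axiom for convergence; its first-order frame correspondent is ∀x ∀y ∀z (Rxy ∧ Rxz → ∃w (Ryw ∧ Rzw)).
F1: fails — Ruv and Ruv but v and v have no common successor.
F2: fails — Rvu and Rvu but u and u have no common successor.
F3: satisfies the condition.
F4: fails — Rw1w2 and Rw1w2 but w2 and w2 have no common successor.
Valid on: F3.

F3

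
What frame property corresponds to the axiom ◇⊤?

◇⊤ holds at w iff w has a successor, so frame-validity of ◇⊤ is exactly seriality. Equivalently via □A → ◇A:
Suppose □A→◇A is valid. At any x set V(A)=W. Then □A at x, so ◇A at x, so x has a successor.

seriality: ∀x ∃y Rxy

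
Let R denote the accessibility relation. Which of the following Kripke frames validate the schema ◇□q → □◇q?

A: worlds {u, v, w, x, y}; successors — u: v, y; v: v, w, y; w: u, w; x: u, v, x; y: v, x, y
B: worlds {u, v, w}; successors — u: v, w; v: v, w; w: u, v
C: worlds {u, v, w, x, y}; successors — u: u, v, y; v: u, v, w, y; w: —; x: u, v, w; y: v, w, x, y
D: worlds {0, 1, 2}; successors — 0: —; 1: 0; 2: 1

This is the axiom for convergence; its first-order frame correspondent is ∀x ∀y ∀z (Rxy ∧ Rxz → ∃w (Ryw ∧ Rzw)).
A: fails — Rvw and Rvy but w and y have no common successor.
B: satisfies the condition.
C: fails — Rvv and Rvw but v and w have no common successor.
D: fails — R10 and R10 but 0 and 0 have no common successor.
Valid on: B.

B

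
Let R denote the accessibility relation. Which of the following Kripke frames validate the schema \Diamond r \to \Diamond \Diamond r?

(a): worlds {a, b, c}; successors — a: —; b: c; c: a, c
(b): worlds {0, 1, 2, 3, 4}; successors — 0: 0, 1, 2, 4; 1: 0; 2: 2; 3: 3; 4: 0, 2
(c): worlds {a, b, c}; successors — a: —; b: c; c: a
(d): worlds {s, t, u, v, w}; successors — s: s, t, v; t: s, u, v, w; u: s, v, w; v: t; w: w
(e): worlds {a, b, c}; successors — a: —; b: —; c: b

This is the axiom for a generalized confluence (Geach) condition; its first-order frame correspondent is \forall x \forall y (xRy \to \exists w (y = w \wedge x R^2 w)).
(a): satisfies the condition.
(b): satisfies the condition.
(c): fails — bRc but no w with c=w and bR²w.
(d): fails — tRu but no w* with u=w* and tR²w*.
(e): fails — cRb but no w with b=w and cR²w.
Valid on: (a), (b).

(a), (b)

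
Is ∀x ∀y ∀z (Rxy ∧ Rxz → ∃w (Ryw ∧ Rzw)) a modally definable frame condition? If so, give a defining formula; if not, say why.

This is a Sahlqvist condition; the .2 axiom ◇□p → □◇p defines it.

Yes — defined by ◇□p → □◇p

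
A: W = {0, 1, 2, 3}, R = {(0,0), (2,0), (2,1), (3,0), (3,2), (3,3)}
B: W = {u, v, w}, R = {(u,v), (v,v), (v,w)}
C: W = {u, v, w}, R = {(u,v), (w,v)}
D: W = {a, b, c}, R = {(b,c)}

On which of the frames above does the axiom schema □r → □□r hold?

The schema corresponds to transitivity: ∀x ∀y ∀z (Rxy ∧ Ryz → Rxz).
A: fails — R32 and R21 but not R31.
B: fails — Ruv and Rvw but not Ruw.
C: ✓.
D: ✓.
Valid on: C, D.

C, D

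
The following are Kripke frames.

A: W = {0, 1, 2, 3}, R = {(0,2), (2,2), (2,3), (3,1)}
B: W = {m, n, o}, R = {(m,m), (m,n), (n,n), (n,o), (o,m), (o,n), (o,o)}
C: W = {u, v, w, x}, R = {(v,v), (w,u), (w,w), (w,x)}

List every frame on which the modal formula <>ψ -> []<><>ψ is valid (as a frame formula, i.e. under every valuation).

The schema corresponds to a generalized confluence (Geach) condition: forall x forall y forall z ((xRy & xRz) -> exists w (y = w & z R^2 w)).
A: fails — 2R2, 2R3 but no w with 2=w and 3R²w.
B: holds.
C: fails — wRu, wRu but no t with u=t and uR²t.
Valid on: B.

B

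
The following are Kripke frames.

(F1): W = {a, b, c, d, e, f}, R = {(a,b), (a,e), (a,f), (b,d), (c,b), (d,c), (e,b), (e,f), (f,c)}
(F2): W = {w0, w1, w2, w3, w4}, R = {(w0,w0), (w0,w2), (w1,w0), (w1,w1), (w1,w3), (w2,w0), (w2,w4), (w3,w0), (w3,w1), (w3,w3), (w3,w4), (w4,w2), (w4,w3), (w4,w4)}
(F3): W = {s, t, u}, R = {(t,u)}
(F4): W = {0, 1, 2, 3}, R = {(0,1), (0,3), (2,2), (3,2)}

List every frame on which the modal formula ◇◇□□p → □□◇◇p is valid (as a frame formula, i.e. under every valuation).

(F2), (F3), (F4)

Frame correspondent (Sahlqvist): ∀x ∀y ∀z ((xR²y ∧ xR²z) → ∃w (yR²w ∧ zR²w)) — i.e. a generalized confluence (Geach) condition.
(F1): fails — aR²b, aR²c but no w with bR²w and cR²w.
(F2): holds.
(F3): holds.
(F4): holds.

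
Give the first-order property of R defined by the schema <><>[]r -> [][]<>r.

This is a Sahlqvist (Geach-type) schema ◇^2□^1r → □^2◇^1r.
First-order correspondent: forall x forall y forall z ((x R^2 y & x R^2 z) -> exists w (yRw & zRw)).

forall x forall y forall z ((x R^2 y & x R^2 z) -> exists w (yRw & zRw))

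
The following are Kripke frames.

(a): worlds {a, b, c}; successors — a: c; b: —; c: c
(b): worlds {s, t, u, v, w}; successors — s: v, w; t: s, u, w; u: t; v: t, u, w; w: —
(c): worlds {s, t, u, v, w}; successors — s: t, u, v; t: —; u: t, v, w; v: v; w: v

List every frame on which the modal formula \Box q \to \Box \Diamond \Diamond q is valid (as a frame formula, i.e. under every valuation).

Frame correspondent (Sahlqvist): \forall x \forall z (xRz \to \exists w (xRw \wedge z R^2 w)) — i.e. a generalized confluence (Geach) condition.
(a): condition met.
(b): fails — sRw but no w* with sRw* and wR²w*.
(c): fails — sRt but no w* with sRw* and tR²w*.

(a)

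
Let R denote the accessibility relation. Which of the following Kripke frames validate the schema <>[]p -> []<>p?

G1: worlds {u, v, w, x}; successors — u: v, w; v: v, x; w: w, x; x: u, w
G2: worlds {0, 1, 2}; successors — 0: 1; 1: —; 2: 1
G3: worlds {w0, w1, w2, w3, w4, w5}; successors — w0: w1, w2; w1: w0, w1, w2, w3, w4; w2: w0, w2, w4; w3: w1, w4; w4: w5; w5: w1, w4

none

This is the axiom for convergence; its first-order frame correspondent is forall x forall y forall z (Rxy & Rxz -> exists w (Ryw & Rzw)).
G1: fails — Rvv and Rvx but v and x have no common successor.
G2: fails — R01 and R01 but 1 and 1 have no common successor.
G3: fails — Rw1w2 and Rw1w4 but w2 and w4 have no common successor.
Valid on no frame.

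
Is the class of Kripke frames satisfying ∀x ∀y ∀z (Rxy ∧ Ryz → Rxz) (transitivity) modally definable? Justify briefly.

Definable; □p → □□p defines it

The condition is transitivity. A defining modal formula is □p → □□p.
Suppose □p→□□p is valid. Take Rxy, Ryz and set V(p)={w : Rxw}. Then □p at x, so □□p at x, so □p at y, so p at z, i.e. Rxz.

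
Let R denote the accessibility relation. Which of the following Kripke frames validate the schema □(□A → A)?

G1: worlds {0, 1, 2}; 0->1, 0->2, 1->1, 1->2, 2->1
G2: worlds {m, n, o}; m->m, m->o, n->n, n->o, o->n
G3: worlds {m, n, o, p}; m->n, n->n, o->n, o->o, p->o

The schema corresponds to shift-reflexivity: ∀x ∀y (Rxy → Ryy).
G1: fails — R02 but not R22.
G2: fails — Rno but not Roo.
G3: condition met.
Valid on: G3.

G3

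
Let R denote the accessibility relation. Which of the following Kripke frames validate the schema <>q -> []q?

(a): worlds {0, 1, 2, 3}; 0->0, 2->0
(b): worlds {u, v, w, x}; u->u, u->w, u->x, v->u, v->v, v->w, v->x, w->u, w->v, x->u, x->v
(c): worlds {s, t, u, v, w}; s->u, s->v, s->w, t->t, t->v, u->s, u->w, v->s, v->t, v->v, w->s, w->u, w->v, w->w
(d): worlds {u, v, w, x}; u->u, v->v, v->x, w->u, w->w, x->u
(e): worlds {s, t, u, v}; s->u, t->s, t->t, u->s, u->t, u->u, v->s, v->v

The schema corresponds to partial functionality: forall x forall y forall z (Rxy & Rxz -> y = z).
(a): ✓.
(b): fails — u sees both u and w.
(c): fails — s sees both u and v.
(d): fails — v sees both v and x.
(e): fails — t sees both s and t.

(a)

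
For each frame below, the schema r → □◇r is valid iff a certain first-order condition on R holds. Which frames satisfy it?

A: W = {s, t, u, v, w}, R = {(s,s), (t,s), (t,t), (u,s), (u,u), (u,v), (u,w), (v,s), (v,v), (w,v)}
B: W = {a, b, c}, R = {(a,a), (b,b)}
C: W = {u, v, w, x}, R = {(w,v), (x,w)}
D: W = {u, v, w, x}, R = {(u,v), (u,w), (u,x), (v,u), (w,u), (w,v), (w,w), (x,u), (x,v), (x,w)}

The schema corresponds to symmetry: ∀x ∀y (Rxy → Ryx).
A: fails — Ruv but not Rvu.
B: ✓.
C: fails — Rxw but not Rwx.
D: fails — Rxw but not Rwx.
Valid on: B.

B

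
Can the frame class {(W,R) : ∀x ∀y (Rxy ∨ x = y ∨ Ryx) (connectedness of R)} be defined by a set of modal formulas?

If a class were modally definable it would be closed under disjoint unions (Goldblatt–Thomason).
Take 2 disjoint single-world reflexive frames: each is trivially connected, but their disjoint union has 2 worlds with no edge between distinct components, so it is not connected.
So the class is not modally definable.

No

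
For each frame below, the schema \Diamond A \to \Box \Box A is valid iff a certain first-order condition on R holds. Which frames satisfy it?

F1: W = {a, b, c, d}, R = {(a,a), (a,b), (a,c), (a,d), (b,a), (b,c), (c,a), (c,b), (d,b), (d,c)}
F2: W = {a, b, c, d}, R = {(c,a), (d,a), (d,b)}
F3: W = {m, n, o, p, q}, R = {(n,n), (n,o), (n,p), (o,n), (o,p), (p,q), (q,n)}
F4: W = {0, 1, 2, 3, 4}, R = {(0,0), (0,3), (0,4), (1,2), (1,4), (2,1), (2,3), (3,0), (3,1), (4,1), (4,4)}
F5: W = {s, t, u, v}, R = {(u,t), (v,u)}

F2

This is the axiom for a generalized confluence (Geach) condition; its first-order frame correspondent is \forall x \forall y \forall z ((xRy \wedge x R^2 z) \to \exists w (y = w \wedge z = w)).
F1: fails — aRa, aR²b but a ≠ b.
F2: holds.
F3: fails — nRn, nR²o but n ≠ o.
F4: fails — 0R0, 0R²1 but 0 ≠ 1.
F5: fails — vRu, vR²t but u ≠ t.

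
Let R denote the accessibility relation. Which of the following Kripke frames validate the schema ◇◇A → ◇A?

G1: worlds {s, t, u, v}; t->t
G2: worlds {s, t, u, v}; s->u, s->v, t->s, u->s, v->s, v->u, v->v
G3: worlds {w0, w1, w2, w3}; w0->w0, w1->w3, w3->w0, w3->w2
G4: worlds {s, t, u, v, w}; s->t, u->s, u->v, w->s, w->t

The schema corresponds to a generalized confluence (Geach) condition: ∀x ∀y (xR²y → ∃w (y = w ∧ xRw)).
G1: ✓.
G2: fails — sR²s but no w with s=w and sRw.
G3: fails — w1R²w0 but no w with w0=w and w1Rw.
G4: fails — uR²t but no w* with t=w* and uRw*.

G1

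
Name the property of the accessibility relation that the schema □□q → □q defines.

density: ∀x ∀y (Rxy → ∃z (Rxz ∧ Rzy))

This is the C4 axiom.
It corresponds to density: ∀x ∀y (Rxy → ∃z (Rxz ∧ Rzy)).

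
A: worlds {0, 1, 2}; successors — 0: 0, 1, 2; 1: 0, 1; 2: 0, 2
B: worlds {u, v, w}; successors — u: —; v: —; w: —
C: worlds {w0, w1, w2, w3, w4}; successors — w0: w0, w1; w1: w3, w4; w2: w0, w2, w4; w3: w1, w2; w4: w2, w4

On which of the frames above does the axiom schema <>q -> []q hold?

Frame correspondent (Sahlqvist): forall x forall y forall z (Rxy & Rxz -> y = z) — i.e. partial functionality.
A: fails — 0 sees both 0 and 1.
B: ✓.
C: fails — w0 sees both w0 and w1.

B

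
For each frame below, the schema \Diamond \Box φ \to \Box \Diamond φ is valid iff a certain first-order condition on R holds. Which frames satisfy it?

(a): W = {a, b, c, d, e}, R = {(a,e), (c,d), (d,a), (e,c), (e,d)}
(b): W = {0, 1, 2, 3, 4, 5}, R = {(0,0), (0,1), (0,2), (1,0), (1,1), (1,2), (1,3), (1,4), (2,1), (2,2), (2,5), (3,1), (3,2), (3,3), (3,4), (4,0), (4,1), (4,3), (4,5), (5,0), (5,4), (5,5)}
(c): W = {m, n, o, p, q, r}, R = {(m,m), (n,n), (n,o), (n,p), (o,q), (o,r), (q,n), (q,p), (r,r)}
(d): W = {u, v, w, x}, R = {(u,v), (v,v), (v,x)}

(b)

This is the axiom for convergence; its first-order frame correspondent is \forall x \forall y \forall z (Rxy \wedge Rxz \to \exists w (Ryw \wedge Rzw)).
(a): fails — Rec and Red but c and d have no common successor.
(b): ✓.
(c): fails — Rnn and Rno but n and o have no common successor.
(d): fails — Rvx and Rvx but x and x have no common successor.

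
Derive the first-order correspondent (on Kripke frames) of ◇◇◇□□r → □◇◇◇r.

∀x ∀y ∀z ((xR³y ∧ xRz) → ∃w (yR²w ∧ zR³w))

This is a Sahlqvist (Geach-type) schema ◇^3□^2r → □^1◇^3r.
Minimal-valuation argument: fix x; take any y with xR^3y and any z with xR^1z. Set V(r) to the set of worlds R-reachable from y in exactly 2 steps. Then □^2r holds at y, so the antecedent holds at x; validity forces ◇^3r at z, giving a w with zR^3w and yR^2w.
First-order correspondent: ∀x ∀y ∀z ((xR³y ∧ xRz) → ∃w (yR²w ∧ zR³w)).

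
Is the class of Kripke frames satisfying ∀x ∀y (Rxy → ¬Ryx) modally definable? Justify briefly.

If a class were modally definable it would be closed under surjective bounded morphisms (Goldblatt–Thomason).
The 4-cycle (worlds w0,w1,w2,w3 with w0→w1→w2→w3→w0) is asymmetric. Mapping every world to a single reflexive point • is a surjective bounded morphism, and the reflexive point is not asymmetric (R•• but asymmetry requires ¬R••).
Hence asymmetry is not modally definable.

No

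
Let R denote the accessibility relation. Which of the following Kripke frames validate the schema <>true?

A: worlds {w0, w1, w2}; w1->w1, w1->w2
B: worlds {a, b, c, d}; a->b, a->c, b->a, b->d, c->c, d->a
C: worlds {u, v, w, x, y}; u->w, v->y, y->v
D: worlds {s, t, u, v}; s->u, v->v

This is the axiom for seriality; its first-order frame correspondent is forall x exists y Rxy.
A: fails — world w0 has no successor.
B: satisfies the condition.
C: fails — world w has no successor.
D: fails — world t has no successor.

B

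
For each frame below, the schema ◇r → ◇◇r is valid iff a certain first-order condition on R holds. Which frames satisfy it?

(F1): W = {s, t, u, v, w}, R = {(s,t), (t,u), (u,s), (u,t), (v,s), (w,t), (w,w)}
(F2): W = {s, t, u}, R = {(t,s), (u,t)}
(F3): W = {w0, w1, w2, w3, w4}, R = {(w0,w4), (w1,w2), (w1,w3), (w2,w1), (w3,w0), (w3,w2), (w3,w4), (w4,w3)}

none

Frame correspondent (Sahlqvist): ∀x ∀y (xRy → ∃w (y = w ∧ xR²w)) — i.e. a generalized confluence (Geach) condition.
(F1): fails — sRt but no w* with t=w* and sR²w*.
(F2): fails — tRs but no w with s=w and tR²w.
(F3): fails — w0Rw4 but no w with w4=w and w0R²w.
Valid on no frame.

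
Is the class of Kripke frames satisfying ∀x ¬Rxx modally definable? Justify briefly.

No — not modally definable

If a class were modally definable it would be closed under surjective bounded morphisms (Goldblatt–Thomason).
The 3-cycle (worlds 0,1,2 with 0→1→2→0) is irreflexive, and the map sending every world to a single reflexive point • is a surjective bounded morphism (forth: every edge maps to (•,•); back: every world has a successor). So any modal formula valid on the 3-cycle is also valid on the reflexive point, which is not irreflexive.
So no modal formula (or set of formulas) defines exactly the irreflexive frames.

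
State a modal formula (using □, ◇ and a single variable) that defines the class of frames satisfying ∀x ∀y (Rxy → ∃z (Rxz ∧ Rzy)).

□□r → □r

A defining formula is □□r → □r (the C4 axiom).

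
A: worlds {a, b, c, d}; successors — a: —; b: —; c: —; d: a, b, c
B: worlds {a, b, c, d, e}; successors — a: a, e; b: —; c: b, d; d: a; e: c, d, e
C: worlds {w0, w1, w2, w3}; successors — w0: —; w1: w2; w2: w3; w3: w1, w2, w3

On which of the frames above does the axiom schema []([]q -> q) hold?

The schema corresponds to shift-reflexivity: forall x forall y (Rxy -> Ryy).
A: fails — Rdb but not Rbb.
B: fails — Rcd but not Rdd.
C: fails — Rw1w2 but not Rw2w2.

none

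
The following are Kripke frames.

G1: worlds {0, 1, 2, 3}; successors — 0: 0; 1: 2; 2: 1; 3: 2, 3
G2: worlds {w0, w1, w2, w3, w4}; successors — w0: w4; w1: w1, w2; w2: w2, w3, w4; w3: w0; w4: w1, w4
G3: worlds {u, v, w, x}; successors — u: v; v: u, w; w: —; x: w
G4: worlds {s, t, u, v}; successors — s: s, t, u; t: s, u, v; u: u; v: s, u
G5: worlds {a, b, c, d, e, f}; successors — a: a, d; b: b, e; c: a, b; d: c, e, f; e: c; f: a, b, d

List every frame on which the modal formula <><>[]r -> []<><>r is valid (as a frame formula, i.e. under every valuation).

Frame correspondent (Sahlqvist): forall x forall y forall z ((x R^2 y & xRz) -> exists w (yRw & z R^2 w)) — i.e. a generalized confluence (Geach) condition.
G1: fails — 3R²2, 3R2 but no w with 2Rw and 2R²w.
G2: fails — w1R²w3, w1Rw1 but no w with w3Rw and w1R²w.
G3: fails — uR²w, uRv but no t with wRt and vR²t.
G4: ✓.
G5: fails — bR²e, bRe but no w with eRw and eR²w.

G4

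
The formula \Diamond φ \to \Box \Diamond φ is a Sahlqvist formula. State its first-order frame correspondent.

the Euclidean property: \forall x \forall y \forall z (Rxy \wedge Rxz \to Ryz)

Suppose ◇φ→□◇φ is valid. Take Rxy, Rxz and set V(φ)={y}. Then ◇φ at x, so □◇φ at x, so ◇φ at z, so some w with Rzw has φ; w=y, i.e. Rzy. By symmetry of the argument, Ryz.
Conversely, on a frame with the Euclidean property the schema holds at every world under every valuation.
Frame condition: \forall x \forall y \forall z (Rxy \wedge Rxz \to Ryz).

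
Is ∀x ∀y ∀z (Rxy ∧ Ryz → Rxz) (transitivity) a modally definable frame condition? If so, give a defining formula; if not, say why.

Definable; □q → □□q defines it

The condition is transitivity. A defining modal formula is □q → □□q.
Suppose □q→□□q is valid. Take Rxy, Ryz and set V(q)={w : Rxw}. Then □q at x, so □□q at x, so □q at y, so q at z, i.e. Rxz.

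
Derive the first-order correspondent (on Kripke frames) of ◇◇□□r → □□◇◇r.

∀x ∀y ∀z ((xR²y ∧ xR²z) → ∃w (yR²w ∧ zR²w))

This is a Sahlqvist (Geach-type) schema ◇^2□^2r → □^2◇^2r.
Minimal-valuation argument: fix x; take any y with xR^2y and any z with xR^2z. Set V(r) to the set of worlds R-reachable from y in exactly 2 steps. Then □^2r holds at y, so the antecedent holds at x; validity forces ◇^2r at z, giving a w with zR^2w and yR^2w.
First-order correspondent: ∀x ∀y ∀z ((xR²y ∧ xR²z) → ∃w (yR²w ∧ zR²w)).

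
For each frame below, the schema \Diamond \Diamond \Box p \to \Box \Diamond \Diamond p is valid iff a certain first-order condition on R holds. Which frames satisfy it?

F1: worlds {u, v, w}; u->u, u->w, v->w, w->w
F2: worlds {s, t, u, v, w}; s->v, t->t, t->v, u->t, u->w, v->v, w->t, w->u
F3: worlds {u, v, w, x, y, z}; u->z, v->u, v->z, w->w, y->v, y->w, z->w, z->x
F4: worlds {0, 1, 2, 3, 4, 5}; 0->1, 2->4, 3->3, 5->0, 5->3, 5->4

The schema corresponds to a generalized confluence (Geach) condition: \forall x \forall y \forall z ((x R^2 y \wedge xRz) \to \exists w (yRw \wedge z R^2 w)).
F1: ✓.
F2: ✓.
F3: fails — uR²x, uRz but no t with xRt and zR²t.
F4: fails — 5R²1, 5R0 but no w with 1Rw and 0R²w.
Valid on: F1, F2.

F1, F2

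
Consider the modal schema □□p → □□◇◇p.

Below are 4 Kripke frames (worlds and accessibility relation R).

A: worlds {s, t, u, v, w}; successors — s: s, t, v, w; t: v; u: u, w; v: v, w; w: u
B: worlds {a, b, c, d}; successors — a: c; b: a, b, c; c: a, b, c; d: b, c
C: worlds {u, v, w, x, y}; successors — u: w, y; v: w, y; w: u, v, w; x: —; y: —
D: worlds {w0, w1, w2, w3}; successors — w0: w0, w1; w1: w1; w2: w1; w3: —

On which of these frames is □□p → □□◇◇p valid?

Frame correspondent (Sahlqvist): ∀x ∀z (xR²z → ∃w (xR²w ∧ zR²w)) — i.e. a generalized confluence (Geach) condition.
A: ✓.
B: ✓.
C: fails — wR²y but no t with wR²t and yR²t.
D: ✓.
Valid on: A, B, D.

A, B, D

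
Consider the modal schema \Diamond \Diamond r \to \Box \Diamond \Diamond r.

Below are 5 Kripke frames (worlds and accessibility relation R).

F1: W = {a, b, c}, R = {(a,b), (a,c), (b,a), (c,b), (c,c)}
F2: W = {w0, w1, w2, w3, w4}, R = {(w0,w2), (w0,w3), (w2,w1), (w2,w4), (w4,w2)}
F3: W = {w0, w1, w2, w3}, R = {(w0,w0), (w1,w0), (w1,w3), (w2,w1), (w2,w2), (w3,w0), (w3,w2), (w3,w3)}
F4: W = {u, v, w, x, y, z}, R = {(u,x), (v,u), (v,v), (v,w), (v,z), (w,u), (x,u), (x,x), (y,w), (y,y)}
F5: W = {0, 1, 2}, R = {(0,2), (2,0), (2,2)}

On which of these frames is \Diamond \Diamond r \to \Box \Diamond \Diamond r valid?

F5

The schema corresponds to a generalized confluence (Geach) condition: \forall x \forall y \forall z ((x R^2 y \wedge xRz) \to \exists w (y = w \wedge z R^2 w)).
F1: fails — aR²a, aRb but no w with a=w and bR²w.
F2: fails — w0R²w1, w0Rw2 but no w with w1=w and w2R²w.
F3: fails — w1R²w2, w1Rw0 but no w with w2=w and w0R²w.
F4: fails — vR²u, vRw but no t with u=t and wR²t.
F5: ✓.
Valid on: F5.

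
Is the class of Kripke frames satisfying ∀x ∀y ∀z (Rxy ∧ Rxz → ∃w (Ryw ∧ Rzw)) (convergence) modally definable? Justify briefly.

Definable; ◇□r → □◇r defines it

This is a Sahlqvist condition; the .2 axiom ◇□r → □◇r defines it.
Suppose ◇□r→□◇r is valid. Take Rxy, Rxz and set V(r)={w : Ryw}. Then □r at y so ◇□r at x, so □◇r at x, so ◇r at z, giving w with Rzw and Ryw.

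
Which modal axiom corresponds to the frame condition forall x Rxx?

□p → p

A defining formula is □p → p (the T axiom).
Suppose □p→p is valid. At any x set V(p)={w : Rxw}. Then □p holds at x, so p holds at x, i.e. Rxx.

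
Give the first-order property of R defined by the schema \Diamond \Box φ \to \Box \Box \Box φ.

This is a Sahlqvist (Geach-type) schema ◇^1□^1φ → □^3◇^0φ.
Minimal-valuation argument: fix x; take any y with xR^1y and any z with xR^3z. Set V(φ) to the set of worlds R-reachable from y in exactly 1 step. Then □^1φ holds at y, so the antecedent holds at x; validity forces ◇^0φ at z, giving a w with zR^0w and yR^1w.
First-order correspondent: \forall x \forall y \forall z ((xRy \wedge x R^3 z) \to \exists w (yRw \wedge z = w)).

\forall x \forall y \forall z ((xRy \wedge x R^3 z) \to \exists w (yRw \wedge z = w))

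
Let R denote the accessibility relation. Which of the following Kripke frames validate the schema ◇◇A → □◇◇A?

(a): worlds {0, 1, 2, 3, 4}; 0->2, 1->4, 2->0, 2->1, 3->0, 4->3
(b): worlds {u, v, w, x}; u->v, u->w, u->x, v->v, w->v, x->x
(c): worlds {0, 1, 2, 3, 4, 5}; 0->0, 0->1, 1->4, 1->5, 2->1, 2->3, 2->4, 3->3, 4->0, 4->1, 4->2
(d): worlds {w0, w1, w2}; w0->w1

(d)

This is the axiom for a generalized confluence (Geach) condition; its first-order frame correspondent is ∀x ∀y ∀z ((xR²y ∧ xRz) → ∃w (y = w ∧ zR²w)).
(a): fails — 0R²0, 0R2 but no w with 0=w and 2R²w.
(b): fails — uR²v, uRx but no t with v=t and xR²t.
(c): fails — 0R²4, 0R1 but no w with 4=w and 1R²w.
(d): ✓.
Valid on: (d).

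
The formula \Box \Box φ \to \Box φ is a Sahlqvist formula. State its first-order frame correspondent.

This is the C4 axiom.
Its frame correspondent is density — \forall x \forall y (Rxy \to \exists z (Rxz \wedge Rzy)).

density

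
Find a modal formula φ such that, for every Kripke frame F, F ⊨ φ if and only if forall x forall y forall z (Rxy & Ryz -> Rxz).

□p → □□p

This is transitivity; the standard corresponding axiom is 4: □p → □□p.
Suppose □p→□□p is valid. Take Rxy, Ryz and set V(p)={w : Rxw}. Then □p at x, so □□p at x, so □p at y, so p at z, i.e. Rxz.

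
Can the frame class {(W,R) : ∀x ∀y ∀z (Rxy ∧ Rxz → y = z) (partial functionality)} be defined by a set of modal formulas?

The condition is partial functionality. A defining modal formula is ◇r → □r.
Suppose ◇r→□r is valid. Take Rxy, Rxz and set V(r)={y}. Then ◇r at x, so □r at x, so r at z, i.e. z=y.

Definable; ◇r → □r defines it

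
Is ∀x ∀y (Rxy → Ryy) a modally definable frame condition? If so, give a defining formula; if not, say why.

This is a Sahlqvist condition; the T□ axiom □(□q → q) defines it.
Suppose □(□q→q) is valid. Take Rxy and set V(q)={w : Ryw}. Then at y, □q holds; since □(□q→q) at x, □q→q at y, so q at y, i.e. Ryy.

Yes — defined by □(□q → q)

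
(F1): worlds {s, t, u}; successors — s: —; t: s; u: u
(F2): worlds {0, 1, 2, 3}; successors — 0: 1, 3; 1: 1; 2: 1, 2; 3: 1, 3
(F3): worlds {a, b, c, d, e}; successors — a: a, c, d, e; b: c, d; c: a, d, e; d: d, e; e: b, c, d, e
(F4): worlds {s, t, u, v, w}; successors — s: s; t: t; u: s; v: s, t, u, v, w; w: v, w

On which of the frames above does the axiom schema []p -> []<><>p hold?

Frame correspondent (Sahlqvist): forall x forall z (xRz -> exists w (xRw & z R^2 w)) — i.e. a generalized confluence (Geach) condition.
(F1): fails — tRs but no w with tRw and sR²w.
(F2): satisfies the condition.
(F3): satisfies the condition.
(F4): satisfies the condition.

(F2), (F3), (F4)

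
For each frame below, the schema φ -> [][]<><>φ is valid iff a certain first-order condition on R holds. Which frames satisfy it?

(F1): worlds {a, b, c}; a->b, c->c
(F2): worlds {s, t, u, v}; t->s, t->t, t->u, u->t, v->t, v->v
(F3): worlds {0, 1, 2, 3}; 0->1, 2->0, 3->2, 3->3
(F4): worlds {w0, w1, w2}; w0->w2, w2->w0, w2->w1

Frame correspondent (Sahlqvist): forall x forall z (x R^2 z -> exists w (x = w & z R^2 w)) — i.e. a generalized confluence (Geach) condition.
(F1): condition met.
(F2): fails — tR²s but no w with t=w and sR²w.
(F3): fails — 2R²1 but no w with 2=w and 1R²w.
(F4): fails — w0R²w1 but no w with w0=w and w1R²w.

(F1)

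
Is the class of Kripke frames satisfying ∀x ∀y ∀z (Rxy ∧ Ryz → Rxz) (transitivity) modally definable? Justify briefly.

Yes, by □r → □□r

Yes: it is transitivity, defined by the 4 schema □r → □□r.
Suppose □r→□□r is valid. Take Rxy, Ryz and set V(r)={w : Rxw}. Then □r at x, so □□r at x, so □r at y, so r at z, i.e. Rxz.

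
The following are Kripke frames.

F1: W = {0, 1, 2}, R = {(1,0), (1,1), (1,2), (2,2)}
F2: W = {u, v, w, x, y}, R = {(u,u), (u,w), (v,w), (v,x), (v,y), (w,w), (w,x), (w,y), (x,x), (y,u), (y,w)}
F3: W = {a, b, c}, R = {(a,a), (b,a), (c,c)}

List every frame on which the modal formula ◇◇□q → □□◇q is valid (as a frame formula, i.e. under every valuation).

The schema corresponds to a generalized confluence (Geach) condition: ∀x ∀y ∀z ((xR²y ∧ xR²z) → ∃w (yRw ∧ zRw)).
F1: fails — 1R²0, 1R²0 but no w with 0Rw and 0Rw.
F2: fails — uR²u, uR²x but no t with uRt and xRt.
F3: ✓.

F3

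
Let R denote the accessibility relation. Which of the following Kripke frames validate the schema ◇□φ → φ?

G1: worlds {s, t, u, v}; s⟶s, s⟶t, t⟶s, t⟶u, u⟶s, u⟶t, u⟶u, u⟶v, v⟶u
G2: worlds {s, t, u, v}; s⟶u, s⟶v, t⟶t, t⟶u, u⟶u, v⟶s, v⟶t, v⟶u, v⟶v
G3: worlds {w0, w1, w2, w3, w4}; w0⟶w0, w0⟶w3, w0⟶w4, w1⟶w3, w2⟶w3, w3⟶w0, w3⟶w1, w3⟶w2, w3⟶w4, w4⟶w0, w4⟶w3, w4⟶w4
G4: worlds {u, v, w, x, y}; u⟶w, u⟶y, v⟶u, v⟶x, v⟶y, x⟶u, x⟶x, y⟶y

G3

The schema corresponds to symmetry: ∀x ∀y (Rxy → Ryx).
G1: fails — Rus but not Rsu.
G2: fails — Rvt but not Rtv.
G3: satisfies the condition.
G4: fails — Ruw but not Rwu.
Valid on: G3.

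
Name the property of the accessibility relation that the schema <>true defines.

seriality

◇⊤ holds at w iff w has a successor, so frame-validity of ◇⊤ is exactly seriality. Equivalently via □q → ◇q:
Suppose □q→◇q is valid. At any x set V(q)=W. Then □q at x, so ◇q at x, so x has a successor.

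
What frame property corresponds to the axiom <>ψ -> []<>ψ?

The Euclidean property

This schema is the 5 axiom.
It corresponds to the Euclidean property: forall x forall y forall z (Rxy & Rxz -> Ryz).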